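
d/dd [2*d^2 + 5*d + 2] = 4*d + 5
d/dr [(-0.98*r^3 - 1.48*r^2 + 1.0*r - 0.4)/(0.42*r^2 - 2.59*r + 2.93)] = (-0.4116*r^4 + 5.0764*r^3 - 5.201*r^2 - 8.3368*r + 1.894)/(0.1764*r^4 - 2.1756*r^3 + 9.1693*r^2 - 15.1774*r + 8.5849)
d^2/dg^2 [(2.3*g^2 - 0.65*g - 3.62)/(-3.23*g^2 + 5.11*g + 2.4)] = (-62.36161*g^3 + 119.624988*g^2 - 328.262316*g + 202.736884)/(33.698267*g^6 - 159.936357*g^5 + 177.909369*g^4 + 104.243489*g^3 - 132.19272*g^2 - 88.3008*g - 13.824)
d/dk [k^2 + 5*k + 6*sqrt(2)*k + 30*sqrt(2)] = 2*k + 5 + 6*sqrt(2)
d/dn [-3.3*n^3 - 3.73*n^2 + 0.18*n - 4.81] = -9.9*n^2 - 7.46*n + 0.18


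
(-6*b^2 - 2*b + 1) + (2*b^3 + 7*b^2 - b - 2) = 2*b^3 + b^2 - 3*b - 1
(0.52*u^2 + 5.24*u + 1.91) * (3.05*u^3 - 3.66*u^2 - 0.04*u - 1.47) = 1.586*u^5 + 14.0788*u^4 - 13.3737*u^3 - 7.9646*u^2 - 7.7792*u - 2.8077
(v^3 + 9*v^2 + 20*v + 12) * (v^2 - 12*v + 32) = v^5 - 3*v^4 - 56*v^3 + 60*v^2 + 496*v + 384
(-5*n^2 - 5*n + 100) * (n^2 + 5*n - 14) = -5*n^4 - 30*n^3 + 145*n^2 + 570*n - 1400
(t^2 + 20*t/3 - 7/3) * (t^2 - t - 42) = t^4 + 17*t^3/3 - 51*t^2 - 833*t/3 + 98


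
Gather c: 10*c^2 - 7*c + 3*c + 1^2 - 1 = 10*c^2 - 4*c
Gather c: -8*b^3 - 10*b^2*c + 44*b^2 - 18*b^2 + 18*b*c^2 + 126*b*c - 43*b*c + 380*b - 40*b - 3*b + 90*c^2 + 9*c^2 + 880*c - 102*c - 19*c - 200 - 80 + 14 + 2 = -8*b^3 + 26*b^2 + 337*b + c^2*(18*b + 99) + c*(-10*b^2 + 83*b + 759) - 264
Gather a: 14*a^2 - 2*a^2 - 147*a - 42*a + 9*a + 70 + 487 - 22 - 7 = 12*a^2 - 180*a + 528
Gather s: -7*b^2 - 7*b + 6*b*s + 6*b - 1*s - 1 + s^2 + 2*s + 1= -7*b^2 - b + s^2 + s*(6*b + 1)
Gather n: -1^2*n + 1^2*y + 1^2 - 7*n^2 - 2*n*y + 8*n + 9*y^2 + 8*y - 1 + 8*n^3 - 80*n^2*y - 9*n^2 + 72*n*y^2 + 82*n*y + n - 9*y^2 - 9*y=8*n^3 + n^2*(-80*y - 16) + n*(72*y^2 + 80*y + 8)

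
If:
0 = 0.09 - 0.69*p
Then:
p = 0.13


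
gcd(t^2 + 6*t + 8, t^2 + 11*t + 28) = t + 4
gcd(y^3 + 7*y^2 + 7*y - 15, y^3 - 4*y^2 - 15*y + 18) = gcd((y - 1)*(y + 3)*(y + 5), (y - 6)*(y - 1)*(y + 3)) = y^2 + 2*y - 3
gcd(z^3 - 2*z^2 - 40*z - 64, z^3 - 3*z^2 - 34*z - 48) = z^2 - 6*z - 16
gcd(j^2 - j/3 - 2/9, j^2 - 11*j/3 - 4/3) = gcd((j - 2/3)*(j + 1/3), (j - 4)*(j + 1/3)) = j + 1/3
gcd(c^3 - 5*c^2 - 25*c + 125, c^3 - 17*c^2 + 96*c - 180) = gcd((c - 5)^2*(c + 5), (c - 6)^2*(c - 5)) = c - 5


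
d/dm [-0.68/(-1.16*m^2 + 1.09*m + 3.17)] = (0.7412 - 1.5776*m)/(-1.16*m^2 + 1.09*m + 3.17)^2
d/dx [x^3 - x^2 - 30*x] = 3*x^2 - 2*x - 30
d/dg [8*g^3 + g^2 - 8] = 2*g*(12*g + 1)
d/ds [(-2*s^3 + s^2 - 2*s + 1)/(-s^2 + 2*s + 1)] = 2*(s^4 - 4*s^3 - 3*s^2 + 2*s - 2)/(s^4 - 4*s^3 + 2*s^2 + 4*s + 1)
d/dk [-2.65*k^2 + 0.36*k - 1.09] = 0.36 - 5.3*k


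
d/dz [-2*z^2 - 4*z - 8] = -4*z - 4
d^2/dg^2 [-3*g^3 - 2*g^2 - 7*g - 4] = -18*g - 4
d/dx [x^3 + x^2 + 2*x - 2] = 3*x^2 + 2*x + 2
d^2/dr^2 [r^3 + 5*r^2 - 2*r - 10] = 6*r + 10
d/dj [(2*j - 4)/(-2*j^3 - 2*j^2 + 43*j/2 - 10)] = 8*(4*j^3 - 10*j^2 - 8*j + 33)/(16*j^6 + 32*j^5 - 328*j^4 - 184*j^3 + 2009*j^2 - 1720*j + 400)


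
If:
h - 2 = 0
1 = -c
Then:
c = -1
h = 2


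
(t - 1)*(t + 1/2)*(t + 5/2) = t^3 + 2*t^2 - 7*t/4 - 5/4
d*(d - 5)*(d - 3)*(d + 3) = d^4 - 5*d^3 - 9*d^2 + 45*d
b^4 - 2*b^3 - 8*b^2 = b^2*(b - 4)*(b + 2)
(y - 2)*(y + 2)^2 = y^3 + 2*y^2 - 4*y - 8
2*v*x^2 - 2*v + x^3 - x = (2*v + x)*(x - 1)*(x + 1)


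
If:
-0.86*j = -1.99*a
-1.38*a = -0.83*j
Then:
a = 0.00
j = 0.00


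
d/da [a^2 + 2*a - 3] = 2*a + 2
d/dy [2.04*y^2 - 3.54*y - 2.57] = 4.08*y - 3.54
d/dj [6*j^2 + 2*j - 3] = 12*j + 2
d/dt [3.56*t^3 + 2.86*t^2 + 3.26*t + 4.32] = 10.68*t^2 + 5.72*t + 3.26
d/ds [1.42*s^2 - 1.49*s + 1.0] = 2.84*s - 1.49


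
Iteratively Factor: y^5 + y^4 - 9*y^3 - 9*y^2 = (y + 1)*(y^4 - 9*y^2) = (y - 3)*(y + 1)*(y^3 + 3*y^2) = (y - 3)*(y + 1)*(y + 3)*(y^2) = y*(y - 3)*(y + 1)*(y + 3)*(y)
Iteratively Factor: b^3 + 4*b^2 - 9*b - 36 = (b - 3)*(b^2 + 7*b + 12) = (b - 3)*(b + 3)*(b + 4)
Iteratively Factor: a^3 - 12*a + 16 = (a - 2)*(a^2 + 2*a - 8) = (a - 2)^2*(a + 4)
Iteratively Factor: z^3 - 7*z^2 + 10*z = (z - 5)*(z^2 - 2*z) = (z - 5)*(z - 2)*(z)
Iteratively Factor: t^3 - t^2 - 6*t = (t)*(t^2 - t - 6) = t*(t - 3)*(t + 2)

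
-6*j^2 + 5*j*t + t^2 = (-j + t)*(6*j + t)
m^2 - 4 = (m - 2)*(m + 2)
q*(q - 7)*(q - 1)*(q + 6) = q^4 - 2*q^3 - 41*q^2 + 42*q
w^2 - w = w*(w - 1)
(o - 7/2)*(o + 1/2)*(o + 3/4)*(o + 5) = o^4 + 11*o^3/4 - 61*o^2/4 - 341*o/16 - 105/16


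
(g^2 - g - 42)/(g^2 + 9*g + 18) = (g - 7)/(g + 3)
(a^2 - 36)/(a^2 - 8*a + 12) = (a + 6)/(a - 2)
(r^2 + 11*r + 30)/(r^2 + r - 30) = (r + 5)/(r - 5)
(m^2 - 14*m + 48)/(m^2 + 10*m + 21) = (m^2 - 14*m + 48)/(m^2 + 10*m + 21)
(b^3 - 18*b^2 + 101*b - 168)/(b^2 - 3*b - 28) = (b^2 - 11*b + 24)/(b + 4)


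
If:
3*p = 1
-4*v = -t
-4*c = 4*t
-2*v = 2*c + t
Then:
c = 0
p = 1/3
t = 0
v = 0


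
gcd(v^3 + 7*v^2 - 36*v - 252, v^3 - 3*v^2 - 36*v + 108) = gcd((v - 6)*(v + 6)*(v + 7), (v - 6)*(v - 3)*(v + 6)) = v^2 - 36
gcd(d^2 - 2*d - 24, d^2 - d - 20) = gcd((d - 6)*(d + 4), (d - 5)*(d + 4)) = d + 4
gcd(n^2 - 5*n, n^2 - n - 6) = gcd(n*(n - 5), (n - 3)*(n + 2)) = 1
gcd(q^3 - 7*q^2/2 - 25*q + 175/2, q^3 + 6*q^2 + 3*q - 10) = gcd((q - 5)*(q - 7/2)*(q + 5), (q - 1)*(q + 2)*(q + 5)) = q + 5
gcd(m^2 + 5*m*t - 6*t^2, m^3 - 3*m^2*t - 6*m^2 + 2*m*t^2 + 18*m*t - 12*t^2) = -m + t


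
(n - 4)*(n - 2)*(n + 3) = n^3 - 3*n^2 - 10*n + 24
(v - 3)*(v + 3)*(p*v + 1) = p*v^3 - 9*p*v + v^2 - 9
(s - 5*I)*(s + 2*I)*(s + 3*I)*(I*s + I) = I*s^4 + I*s^3 + 19*I*s^2 - 30*s + 19*I*s - 30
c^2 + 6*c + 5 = (c + 1)*(c + 5)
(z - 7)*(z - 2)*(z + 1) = z^3 - 8*z^2 + 5*z + 14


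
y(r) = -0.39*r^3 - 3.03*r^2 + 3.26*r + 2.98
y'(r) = -1.17*r^2 - 6.06*r + 3.26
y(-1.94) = -11.90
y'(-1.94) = 10.61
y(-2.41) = -17.02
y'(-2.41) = 11.07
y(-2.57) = -18.79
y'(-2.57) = 11.11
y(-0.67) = -0.45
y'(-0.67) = 6.79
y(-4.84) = -39.56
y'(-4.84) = 5.18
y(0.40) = 3.77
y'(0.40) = 0.65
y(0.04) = 3.11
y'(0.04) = 3.02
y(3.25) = -31.82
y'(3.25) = -28.79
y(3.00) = -25.04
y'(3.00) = -25.45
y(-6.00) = -41.42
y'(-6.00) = -2.50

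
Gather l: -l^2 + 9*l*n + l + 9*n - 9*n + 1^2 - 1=-l^2 + l*(9*n + 1)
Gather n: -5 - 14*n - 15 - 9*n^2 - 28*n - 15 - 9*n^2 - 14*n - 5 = -18*n^2 - 56*n - 40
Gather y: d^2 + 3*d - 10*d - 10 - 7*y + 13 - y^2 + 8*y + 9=d^2 - 7*d - y^2 + y + 12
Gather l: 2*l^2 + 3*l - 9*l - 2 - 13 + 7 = 2*l^2 - 6*l - 8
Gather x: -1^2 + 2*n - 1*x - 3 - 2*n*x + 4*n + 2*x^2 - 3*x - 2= 6*n + 2*x^2 + x*(-2*n - 4) - 6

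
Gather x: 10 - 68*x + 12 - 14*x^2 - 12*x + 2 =-14*x^2 - 80*x + 24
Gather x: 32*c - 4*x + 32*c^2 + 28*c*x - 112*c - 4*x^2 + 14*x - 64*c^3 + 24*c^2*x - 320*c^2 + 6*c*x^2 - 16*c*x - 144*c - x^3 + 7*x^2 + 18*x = -64*c^3 - 288*c^2 - 224*c - x^3 + x^2*(6*c + 3) + x*(24*c^2 + 12*c + 28)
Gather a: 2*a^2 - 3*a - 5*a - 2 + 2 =2*a^2 - 8*a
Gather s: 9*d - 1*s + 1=9*d - s + 1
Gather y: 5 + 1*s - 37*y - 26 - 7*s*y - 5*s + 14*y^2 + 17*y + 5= -4*s + 14*y^2 + y*(-7*s - 20) - 16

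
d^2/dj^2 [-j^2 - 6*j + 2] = -2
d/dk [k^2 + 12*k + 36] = 2*k + 12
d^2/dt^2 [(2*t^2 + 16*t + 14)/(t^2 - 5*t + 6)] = 4*(13*t^3 + 3*t^2 - 249*t + 409)/(t^6 - 15*t^5 + 93*t^4 - 305*t^3 + 558*t^2 - 540*t + 216)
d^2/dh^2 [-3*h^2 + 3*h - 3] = -6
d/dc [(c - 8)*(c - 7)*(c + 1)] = 3*c^2 - 28*c + 41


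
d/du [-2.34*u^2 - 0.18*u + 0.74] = -4.68*u - 0.18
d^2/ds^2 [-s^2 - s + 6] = -2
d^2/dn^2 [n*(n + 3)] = 2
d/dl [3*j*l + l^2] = 3*j + 2*l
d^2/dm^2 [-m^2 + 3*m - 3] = -2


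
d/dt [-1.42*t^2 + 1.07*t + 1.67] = 1.07 - 2.84*t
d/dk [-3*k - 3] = -3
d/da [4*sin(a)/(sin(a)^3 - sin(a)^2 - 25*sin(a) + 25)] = 4*(-2*sin(a)^3 + sin(a)^2 + 25)*cos(a)/(sin(a)^3 - sin(a)^2 - 25*sin(a) + 25)^2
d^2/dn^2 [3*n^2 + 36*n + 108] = 6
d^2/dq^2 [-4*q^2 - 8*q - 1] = -8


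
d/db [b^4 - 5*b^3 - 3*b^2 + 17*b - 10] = 4*b^3 - 15*b^2 - 6*b + 17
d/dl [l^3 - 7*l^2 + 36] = l*(3*l - 14)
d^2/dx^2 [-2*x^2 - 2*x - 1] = -4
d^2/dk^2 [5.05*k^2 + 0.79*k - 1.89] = 10.1000000000000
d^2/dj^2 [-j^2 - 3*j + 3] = -2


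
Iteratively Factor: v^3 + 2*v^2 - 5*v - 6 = (v + 1)*(v^2 + v - 6) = (v - 2)*(v + 1)*(v + 3)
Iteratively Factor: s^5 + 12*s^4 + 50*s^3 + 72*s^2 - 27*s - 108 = (s - 1)*(s^4 + 13*s^3 + 63*s^2 + 135*s + 108) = (s - 1)*(s + 4)*(s^3 + 9*s^2 + 27*s + 27) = (s - 1)*(s + 3)*(s + 4)*(s^2 + 6*s + 9) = (s - 1)*(s + 3)^2*(s + 4)*(s + 3)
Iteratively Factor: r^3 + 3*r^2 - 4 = (r + 2)*(r^2 + r - 2) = (r - 1)*(r + 2)*(r + 2)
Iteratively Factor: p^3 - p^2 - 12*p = (p - 4)*(p^2 + 3*p) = p*(p - 4)*(p + 3)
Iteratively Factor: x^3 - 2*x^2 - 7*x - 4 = (x - 4)*(x^2 + 2*x + 1) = (x - 4)*(x + 1)*(x + 1)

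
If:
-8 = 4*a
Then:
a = -2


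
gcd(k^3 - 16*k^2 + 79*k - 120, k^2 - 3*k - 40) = k - 8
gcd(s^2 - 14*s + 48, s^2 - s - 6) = 1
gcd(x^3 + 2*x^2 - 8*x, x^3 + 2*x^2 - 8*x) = x^3 + 2*x^2 - 8*x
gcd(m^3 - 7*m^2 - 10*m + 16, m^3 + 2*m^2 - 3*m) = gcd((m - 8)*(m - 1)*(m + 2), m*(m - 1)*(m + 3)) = m - 1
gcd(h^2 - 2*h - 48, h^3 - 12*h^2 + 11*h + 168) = h - 8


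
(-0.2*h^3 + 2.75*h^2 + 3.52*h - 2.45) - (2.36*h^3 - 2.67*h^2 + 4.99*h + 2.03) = -2.56*h^3 + 5.42*h^2 - 1.47*h - 4.48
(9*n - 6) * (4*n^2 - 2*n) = 36*n^3 - 42*n^2 + 12*n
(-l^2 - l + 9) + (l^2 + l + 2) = 11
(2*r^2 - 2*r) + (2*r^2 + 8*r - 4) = 4*r^2 + 6*r - 4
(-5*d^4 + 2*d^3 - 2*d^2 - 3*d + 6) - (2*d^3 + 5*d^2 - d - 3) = -5*d^4 - 7*d^2 - 2*d + 9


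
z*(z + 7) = z^2 + 7*z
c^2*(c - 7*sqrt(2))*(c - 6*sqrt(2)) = c^4 - 13*sqrt(2)*c^3 + 84*c^2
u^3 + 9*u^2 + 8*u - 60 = (u - 2)*(u + 5)*(u + 6)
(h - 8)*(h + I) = h^2 - 8*h + I*h - 8*I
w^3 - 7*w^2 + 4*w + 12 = (w - 6)*(w - 2)*(w + 1)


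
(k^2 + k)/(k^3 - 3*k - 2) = k/(k^2 - k - 2)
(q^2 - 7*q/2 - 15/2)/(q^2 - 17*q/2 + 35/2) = (2*q + 3)/(2*q - 7)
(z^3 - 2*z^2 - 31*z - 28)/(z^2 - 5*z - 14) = (z^2 + 5*z + 4)/(z + 2)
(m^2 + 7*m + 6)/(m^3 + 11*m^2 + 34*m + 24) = 1/(m + 4)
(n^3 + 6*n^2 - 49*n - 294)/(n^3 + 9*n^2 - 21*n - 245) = (n^2 - n - 42)/(n^2 + 2*n - 35)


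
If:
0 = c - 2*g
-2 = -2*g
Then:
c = 2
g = 1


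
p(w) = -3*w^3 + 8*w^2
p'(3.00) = -33.00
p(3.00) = -9.00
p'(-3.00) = -129.00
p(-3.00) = 153.00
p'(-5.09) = -314.61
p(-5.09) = 602.88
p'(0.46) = 5.46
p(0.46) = 1.40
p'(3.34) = -46.96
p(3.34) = -22.53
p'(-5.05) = -310.32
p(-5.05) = 590.38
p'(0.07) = 1.08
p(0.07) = 0.04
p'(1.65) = 1.90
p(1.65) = 8.30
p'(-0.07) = -1.16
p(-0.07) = 0.04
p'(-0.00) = 0.00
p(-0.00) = 0.00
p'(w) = -9*w^2 + 16*w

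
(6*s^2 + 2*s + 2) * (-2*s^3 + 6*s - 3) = -12*s^5 - 4*s^4 + 32*s^3 - 6*s^2 + 6*s - 6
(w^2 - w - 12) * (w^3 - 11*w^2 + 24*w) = w^5 - 12*w^4 + 23*w^3 + 108*w^2 - 288*w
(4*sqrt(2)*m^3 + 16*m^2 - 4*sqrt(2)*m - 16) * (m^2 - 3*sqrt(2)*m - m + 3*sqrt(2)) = 4*sqrt(2)*m^5 - 8*m^4 - 4*sqrt(2)*m^4 - 52*sqrt(2)*m^3 + 8*m^3 + 8*m^2 + 52*sqrt(2)*m^2 - 8*m + 48*sqrt(2)*m - 48*sqrt(2)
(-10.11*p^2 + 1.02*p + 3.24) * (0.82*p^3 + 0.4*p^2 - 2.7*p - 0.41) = -8.2902*p^5 - 3.2076*p^4 + 30.3618*p^3 + 2.6871*p^2 - 9.1662*p - 1.3284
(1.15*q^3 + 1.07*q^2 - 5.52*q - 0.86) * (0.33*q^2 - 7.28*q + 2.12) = 0.3795*q^5 - 8.0189*q^4 - 7.1732*q^3 + 42.1702*q^2 - 5.4416*q - 1.8232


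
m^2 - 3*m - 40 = (m - 8)*(m + 5)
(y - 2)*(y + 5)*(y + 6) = y^3 + 9*y^2 + 8*y - 60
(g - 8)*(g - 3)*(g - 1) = g^3 - 12*g^2 + 35*g - 24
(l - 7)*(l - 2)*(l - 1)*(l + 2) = l^4 - 8*l^3 + 3*l^2 + 32*l - 28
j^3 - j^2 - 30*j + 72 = (j - 4)*(j - 3)*(j + 6)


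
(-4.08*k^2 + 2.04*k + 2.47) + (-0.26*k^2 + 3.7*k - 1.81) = -4.34*k^2 + 5.74*k + 0.66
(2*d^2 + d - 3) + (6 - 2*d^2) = d + 3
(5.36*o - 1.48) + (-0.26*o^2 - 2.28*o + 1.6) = -0.26*o^2 + 3.08*o + 0.12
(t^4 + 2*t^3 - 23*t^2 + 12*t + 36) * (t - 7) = t^5 - 5*t^4 - 37*t^3 + 173*t^2 - 48*t - 252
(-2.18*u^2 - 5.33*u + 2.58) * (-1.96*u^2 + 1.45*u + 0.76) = 4.2728*u^4 + 7.2858*u^3 - 14.4421*u^2 - 0.3098*u + 1.9608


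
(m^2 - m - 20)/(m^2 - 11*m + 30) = (m + 4)/(m - 6)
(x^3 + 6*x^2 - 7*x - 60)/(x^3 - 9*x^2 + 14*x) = (x^3 + 6*x^2 - 7*x - 60)/(x*(x^2 - 9*x + 14))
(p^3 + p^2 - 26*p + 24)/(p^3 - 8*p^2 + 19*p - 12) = (p + 6)/(p - 3)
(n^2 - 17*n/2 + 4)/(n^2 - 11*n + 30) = (n^2 - 17*n/2 + 4)/(n^2 - 11*n + 30)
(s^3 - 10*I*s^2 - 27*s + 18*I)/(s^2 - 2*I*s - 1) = (s^2 - 9*I*s - 18)/(s - I)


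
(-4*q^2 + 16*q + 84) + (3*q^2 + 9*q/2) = -q^2 + 41*q/2 + 84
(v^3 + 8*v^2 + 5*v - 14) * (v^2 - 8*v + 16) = v^5 - 43*v^3 + 74*v^2 + 192*v - 224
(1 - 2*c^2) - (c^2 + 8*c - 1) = -3*c^2 - 8*c + 2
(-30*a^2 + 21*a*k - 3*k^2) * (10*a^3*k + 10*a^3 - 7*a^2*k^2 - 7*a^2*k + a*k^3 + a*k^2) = -300*a^5*k - 300*a^5 + 420*a^4*k^2 + 420*a^4*k - 207*a^3*k^3 - 207*a^3*k^2 + 42*a^2*k^4 + 42*a^2*k^3 - 3*a*k^5 - 3*a*k^4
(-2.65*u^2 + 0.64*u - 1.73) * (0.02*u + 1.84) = -0.053*u^3 - 4.8632*u^2 + 1.143*u - 3.1832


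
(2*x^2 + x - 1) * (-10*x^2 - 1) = -20*x^4 - 10*x^3 + 8*x^2 - x + 1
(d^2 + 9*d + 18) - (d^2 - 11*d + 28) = 20*d - 10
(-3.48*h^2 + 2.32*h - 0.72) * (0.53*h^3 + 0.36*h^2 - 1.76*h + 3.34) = -1.8444*h^5 - 0.0231999999999999*h^4 + 6.5784*h^3 - 15.9656*h^2 + 9.016*h - 2.4048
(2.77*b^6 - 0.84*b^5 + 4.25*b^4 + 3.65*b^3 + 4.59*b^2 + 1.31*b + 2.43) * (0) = 0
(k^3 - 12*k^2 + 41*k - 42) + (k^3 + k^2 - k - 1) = 2*k^3 - 11*k^2 + 40*k - 43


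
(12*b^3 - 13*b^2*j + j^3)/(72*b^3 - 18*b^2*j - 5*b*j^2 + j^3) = (b - j)/(6*b - j)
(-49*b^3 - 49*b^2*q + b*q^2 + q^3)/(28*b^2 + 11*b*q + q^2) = (-7*b^2 - 6*b*q + q^2)/(4*b + q)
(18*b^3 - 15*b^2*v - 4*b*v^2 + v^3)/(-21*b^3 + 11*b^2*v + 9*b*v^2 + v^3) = (-6*b + v)/(7*b + v)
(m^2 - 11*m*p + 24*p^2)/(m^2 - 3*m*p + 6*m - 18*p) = (m - 8*p)/(m + 6)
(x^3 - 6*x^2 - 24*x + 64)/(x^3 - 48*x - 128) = (x - 2)/(x + 4)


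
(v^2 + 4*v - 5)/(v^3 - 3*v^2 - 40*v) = (v - 1)/(v*(v - 8))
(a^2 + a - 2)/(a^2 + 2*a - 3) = (a + 2)/(a + 3)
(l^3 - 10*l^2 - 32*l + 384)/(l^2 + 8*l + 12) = (l^2 - 16*l + 64)/(l + 2)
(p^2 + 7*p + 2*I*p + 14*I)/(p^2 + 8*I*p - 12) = (p + 7)/(p + 6*I)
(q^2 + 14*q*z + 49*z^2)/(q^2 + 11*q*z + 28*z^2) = (q + 7*z)/(q + 4*z)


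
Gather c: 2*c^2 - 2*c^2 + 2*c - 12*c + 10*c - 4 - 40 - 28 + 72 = 0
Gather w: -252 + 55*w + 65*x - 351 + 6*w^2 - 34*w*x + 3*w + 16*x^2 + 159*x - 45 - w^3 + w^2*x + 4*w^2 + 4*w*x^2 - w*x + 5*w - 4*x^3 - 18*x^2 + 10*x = -w^3 + w^2*(x + 10) + w*(4*x^2 - 35*x + 63) - 4*x^3 - 2*x^2 + 234*x - 648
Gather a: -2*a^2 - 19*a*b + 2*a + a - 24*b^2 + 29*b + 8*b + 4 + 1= -2*a^2 + a*(3 - 19*b) - 24*b^2 + 37*b + 5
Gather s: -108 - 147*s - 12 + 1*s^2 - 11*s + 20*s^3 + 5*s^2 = 20*s^3 + 6*s^2 - 158*s - 120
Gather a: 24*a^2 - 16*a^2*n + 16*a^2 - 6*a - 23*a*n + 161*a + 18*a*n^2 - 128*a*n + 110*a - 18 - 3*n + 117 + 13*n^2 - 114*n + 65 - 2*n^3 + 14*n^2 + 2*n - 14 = a^2*(40 - 16*n) + a*(18*n^2 - 151*n + 265) - 2*n^3 + 27*n^2 - 115*n + 150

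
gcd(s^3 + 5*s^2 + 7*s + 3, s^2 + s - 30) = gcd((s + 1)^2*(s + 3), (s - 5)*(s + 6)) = 1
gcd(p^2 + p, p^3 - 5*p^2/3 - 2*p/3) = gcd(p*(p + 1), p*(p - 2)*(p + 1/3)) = p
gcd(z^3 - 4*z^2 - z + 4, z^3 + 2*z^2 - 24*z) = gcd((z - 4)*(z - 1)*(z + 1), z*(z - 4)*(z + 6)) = z - 4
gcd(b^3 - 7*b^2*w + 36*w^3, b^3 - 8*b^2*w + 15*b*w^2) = -b + 3*w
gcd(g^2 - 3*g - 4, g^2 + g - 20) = g - 4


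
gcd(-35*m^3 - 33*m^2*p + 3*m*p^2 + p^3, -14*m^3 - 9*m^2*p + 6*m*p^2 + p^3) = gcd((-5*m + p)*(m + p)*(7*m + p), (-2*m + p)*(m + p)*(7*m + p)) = 7*m^2 + 8*m*p + p^2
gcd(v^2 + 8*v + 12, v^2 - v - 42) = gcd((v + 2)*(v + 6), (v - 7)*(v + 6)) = v + 6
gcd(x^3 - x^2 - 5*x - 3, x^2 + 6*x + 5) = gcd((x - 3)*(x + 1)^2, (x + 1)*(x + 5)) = x + 1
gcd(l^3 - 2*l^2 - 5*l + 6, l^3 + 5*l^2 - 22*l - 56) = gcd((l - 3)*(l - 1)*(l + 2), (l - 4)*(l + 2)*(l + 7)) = l + 2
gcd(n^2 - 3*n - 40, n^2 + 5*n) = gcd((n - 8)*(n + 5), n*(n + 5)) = n + 5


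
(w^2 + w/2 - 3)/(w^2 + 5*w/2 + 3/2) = (2*w^2 + w - 6)/(2*w^2 + 5*w + 3)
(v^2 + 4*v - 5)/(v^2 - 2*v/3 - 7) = 3*(-v^2 - 4*v + 5)/(-3*v^2 + 2*v + 21)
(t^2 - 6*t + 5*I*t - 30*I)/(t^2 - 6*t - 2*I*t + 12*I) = (t + 5*I)/(t - 2*I)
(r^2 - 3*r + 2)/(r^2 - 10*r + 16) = (r - 1)/(r - 8)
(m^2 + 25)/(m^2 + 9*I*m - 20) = (m - 5*I)/(m + 4*I)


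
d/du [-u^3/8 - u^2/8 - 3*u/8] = -3*u^2/8 - u/4 - 3/8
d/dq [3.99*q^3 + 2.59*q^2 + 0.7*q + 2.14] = 11.97*q^2 + 5.18*q + 0.7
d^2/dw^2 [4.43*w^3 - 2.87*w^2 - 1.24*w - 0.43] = 26.58*w - 5.74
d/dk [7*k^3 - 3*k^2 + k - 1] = 21*k^2 - 6*k + 1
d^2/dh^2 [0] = 0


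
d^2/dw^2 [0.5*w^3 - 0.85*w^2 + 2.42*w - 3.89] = 3.0*w - 1.7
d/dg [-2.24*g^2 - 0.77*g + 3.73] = -4.48*g - 0.77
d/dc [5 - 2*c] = -2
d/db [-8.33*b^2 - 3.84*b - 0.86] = -16.66*b - 3.84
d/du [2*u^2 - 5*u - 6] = 4*u - 5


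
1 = 1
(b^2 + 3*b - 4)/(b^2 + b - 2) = (b + 4)/(b + 2)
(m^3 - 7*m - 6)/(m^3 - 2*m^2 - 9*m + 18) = (m^2 + 3*m + 2)/(m^2 + m - 6)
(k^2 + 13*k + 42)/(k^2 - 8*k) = (k^2 + 13*k + 42)/(k*(k - 8))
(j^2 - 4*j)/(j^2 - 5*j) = (j - 4)/(j - 5)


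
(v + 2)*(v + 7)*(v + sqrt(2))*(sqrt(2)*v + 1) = sqrt(2)*v^4 + 3*v^3 + 9*sqrt(2)*v^3 + 15*sqrt(2)*v^2 + 27*v^2 + 9*sqrt(2)*v + 42*v + 14*sqrt(2)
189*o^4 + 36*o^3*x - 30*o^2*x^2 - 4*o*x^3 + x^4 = (-7*o + x)*(-3*o + x)*(3*o + x)^2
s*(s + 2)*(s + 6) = s^3 + 8*s^2 + 12*s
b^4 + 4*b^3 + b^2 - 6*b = b*(b - 1)*(b + 2)*(b + 3)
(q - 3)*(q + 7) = q^2 + 4*q - 21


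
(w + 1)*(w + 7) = w^2 + 8*w + 7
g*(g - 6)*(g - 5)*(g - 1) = g^4 - 12*g^3 + 41*g^2 - 30*g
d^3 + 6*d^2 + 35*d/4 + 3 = (d + 1/2)*(d + 3/2)*(d + 4)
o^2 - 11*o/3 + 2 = (o - 3)*(o - 2/3)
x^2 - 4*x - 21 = (x - 7)*(x + 3)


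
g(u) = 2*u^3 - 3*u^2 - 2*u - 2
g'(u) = 6*u^2 - 6*u - 2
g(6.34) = 374.41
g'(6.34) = 201.13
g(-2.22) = -34.23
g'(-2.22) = 40.89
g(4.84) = 144.80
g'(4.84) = 109.51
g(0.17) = -2.42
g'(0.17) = -2.85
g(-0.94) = -4.43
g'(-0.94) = 8.94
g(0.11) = -2.25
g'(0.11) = -2.59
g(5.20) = 187.70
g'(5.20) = 129.04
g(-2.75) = -60.78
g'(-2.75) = 59.88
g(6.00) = 310.00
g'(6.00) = 178.00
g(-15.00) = -7397.00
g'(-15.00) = 1438.00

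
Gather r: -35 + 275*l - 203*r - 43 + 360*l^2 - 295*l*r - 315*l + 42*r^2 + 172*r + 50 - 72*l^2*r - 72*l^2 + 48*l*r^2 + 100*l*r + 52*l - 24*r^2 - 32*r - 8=288*l^2 + 12*l + r^2*(48*l + 18) + r*(-72*l^2 - 195*l - 63) - 36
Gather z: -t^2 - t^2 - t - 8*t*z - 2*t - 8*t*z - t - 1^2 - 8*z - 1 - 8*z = -2*t^2 - 4*t + z*(-16*t - 16) - 2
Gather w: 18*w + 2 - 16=18*w - 14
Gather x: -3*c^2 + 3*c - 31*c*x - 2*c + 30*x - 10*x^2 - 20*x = -3*c^2 + c - 10*x^2 + x*(10 - 31*c)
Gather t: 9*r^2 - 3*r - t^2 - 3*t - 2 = 9*r^2 - 3*r - t^2 - 3*t - 2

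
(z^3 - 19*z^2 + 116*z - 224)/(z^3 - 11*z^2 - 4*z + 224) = (z - 4)/(z + 4)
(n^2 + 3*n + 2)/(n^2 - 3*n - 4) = (n + 2)/(n - 4)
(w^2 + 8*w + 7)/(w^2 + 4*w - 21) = (w + 1)/(w - 3)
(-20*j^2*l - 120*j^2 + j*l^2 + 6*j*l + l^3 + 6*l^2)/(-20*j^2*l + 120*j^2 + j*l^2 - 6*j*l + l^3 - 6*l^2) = (l + 6)/(l - 6)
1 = 1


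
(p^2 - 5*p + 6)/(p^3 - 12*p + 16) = (p - 3)/(p^2 + 2*p - 8)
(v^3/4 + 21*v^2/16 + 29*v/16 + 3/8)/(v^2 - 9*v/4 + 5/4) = (4*v^3 + 21*v^2 + 29*v + 6)/(4*(4*v^2 - 9*v + 5))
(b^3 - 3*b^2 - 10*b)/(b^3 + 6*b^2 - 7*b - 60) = b*(b^2 - 3*b - 10)/(b^3 + 6*b^2 - 7*b - 60)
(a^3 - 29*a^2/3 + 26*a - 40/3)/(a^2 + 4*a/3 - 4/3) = (a^2 - 9*a + 20)/(a + 2)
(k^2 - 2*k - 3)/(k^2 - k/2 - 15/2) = 2*(k + 1)/(2*k + 5)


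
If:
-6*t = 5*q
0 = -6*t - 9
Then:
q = 9/5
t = -3/2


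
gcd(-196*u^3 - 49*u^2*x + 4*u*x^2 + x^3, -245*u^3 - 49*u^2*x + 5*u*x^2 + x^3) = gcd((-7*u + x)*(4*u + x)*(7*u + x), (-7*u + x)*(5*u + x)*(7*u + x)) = -49*u^2 + x^2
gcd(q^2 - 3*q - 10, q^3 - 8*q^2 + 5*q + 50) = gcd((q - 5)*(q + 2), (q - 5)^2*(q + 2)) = q^2 - 3*q - 10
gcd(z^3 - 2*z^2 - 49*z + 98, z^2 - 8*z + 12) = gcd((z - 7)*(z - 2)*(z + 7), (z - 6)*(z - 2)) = z - 2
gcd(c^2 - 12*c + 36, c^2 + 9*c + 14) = 1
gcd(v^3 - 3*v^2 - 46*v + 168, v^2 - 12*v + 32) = v - 4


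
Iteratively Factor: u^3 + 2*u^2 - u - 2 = (u + 2)*(u^2 - 1) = (u - 1)*(u + 2)*(u + 1)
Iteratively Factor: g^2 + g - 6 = (g + 3)*(g - 2)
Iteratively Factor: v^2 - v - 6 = (v - 3)*(v + 2)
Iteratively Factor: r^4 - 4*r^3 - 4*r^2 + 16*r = (r + 2)*(r^3 - 6*r^2 + 8*r) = (r - 4)*(r + 2)*(r^2 - 2*r) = r*(r - 4)*(r + 2)*(r - 2)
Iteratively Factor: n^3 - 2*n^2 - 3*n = (n - 3)*(n^2 + n) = n*(n - 3)*(n + 1)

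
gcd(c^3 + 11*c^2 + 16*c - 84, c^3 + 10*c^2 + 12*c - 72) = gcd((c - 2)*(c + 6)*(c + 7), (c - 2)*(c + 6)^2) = c^2 + 4*c - 12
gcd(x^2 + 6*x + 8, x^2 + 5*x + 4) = x + 4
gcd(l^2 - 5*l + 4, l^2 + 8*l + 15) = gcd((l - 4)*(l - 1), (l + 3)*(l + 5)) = 1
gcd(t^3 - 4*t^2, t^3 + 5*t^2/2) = t^2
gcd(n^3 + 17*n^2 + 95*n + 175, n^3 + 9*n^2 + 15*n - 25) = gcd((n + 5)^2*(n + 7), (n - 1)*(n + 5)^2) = n^2 + 10*n + 25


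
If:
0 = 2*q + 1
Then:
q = -1/2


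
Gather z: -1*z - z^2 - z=-z^2 - 2*z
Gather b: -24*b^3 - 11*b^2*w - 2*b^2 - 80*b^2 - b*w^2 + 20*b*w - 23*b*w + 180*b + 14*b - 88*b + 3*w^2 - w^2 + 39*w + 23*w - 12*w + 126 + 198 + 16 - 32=-24*b^3 + b^2*(-11*w - 82) + b*(-w^2 - 3*w + 106) + 2*w^2 + 50*w + 308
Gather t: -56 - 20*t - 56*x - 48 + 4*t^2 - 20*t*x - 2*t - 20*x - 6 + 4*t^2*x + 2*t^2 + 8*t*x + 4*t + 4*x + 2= t^2*(4*x + 6) + t*(-12*x - 18) - 72*x - 108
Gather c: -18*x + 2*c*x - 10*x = 2*c*x - 28*x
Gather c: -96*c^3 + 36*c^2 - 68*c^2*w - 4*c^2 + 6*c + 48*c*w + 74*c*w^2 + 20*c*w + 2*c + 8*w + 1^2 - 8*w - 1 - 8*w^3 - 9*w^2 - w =-96*c^3 + c^2*(32 - 68*w) + c*(74*w^2 + 68*w + 8) - 8*w^3 - 9*w^2 - w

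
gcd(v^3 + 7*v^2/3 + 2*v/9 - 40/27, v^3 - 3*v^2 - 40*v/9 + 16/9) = v + 4/3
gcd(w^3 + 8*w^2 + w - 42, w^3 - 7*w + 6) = w^2 + w - 6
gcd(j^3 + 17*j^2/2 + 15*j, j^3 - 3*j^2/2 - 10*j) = j^2 + 5*j/2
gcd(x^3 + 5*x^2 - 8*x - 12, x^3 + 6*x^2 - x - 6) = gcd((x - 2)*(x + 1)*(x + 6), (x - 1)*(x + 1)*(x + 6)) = x^2 + 7*x + 6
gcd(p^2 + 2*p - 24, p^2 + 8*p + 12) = p + 6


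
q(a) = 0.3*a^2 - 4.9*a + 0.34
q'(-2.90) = -6.64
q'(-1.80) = -5.98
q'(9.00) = 0.50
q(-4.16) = 25.92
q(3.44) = -12.97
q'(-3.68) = -7.11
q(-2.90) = 17.07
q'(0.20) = -4.78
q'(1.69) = -3.89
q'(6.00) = -1.30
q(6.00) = -18.26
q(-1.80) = 10.13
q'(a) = 0.6*a - 4.9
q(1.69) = -7.08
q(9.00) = -19.46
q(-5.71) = 38.10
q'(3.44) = -2.84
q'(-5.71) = -8.33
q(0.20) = -0.63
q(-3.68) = 22.43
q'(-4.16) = -7.40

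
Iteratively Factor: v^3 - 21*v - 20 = (v - 5)*(v^2 + 5*v + 4) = (v - 5)*(v + 4)*(v + 1)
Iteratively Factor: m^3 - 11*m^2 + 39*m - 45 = (m - 3)*(m^2 - 8*m + 15) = (m - 5)*(m - 3)*(m - 3)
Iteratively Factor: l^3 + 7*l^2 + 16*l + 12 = (l + 2)*(l^2 + 5*l + 6) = (l + 2)*(l + 3)*(l + 2)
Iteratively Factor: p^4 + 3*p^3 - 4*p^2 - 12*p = (p + 3)*(p^3 - 4*p) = p*(p + 3)*(p^2 - 4) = p*(p + 2)*(p + 3)*(p - 2)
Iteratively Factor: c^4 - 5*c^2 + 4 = (c - 1)*(c^3 + c^2 - 4*c - 4) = (c - 1)*(c + 1)*(c^2 - 4) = (c - 1)*(c + 1)*(c + 2)*(c - 2)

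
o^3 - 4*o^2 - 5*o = o*(o - 5)*(o + 1)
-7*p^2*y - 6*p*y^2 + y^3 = y*(-7*p + y)*(p + y)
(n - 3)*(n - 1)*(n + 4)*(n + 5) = n^4 + 5*n^3 - 13*n^2 - 53*n + 60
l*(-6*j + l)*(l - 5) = -6*j*l^2 + 30*j*l + l^3 - 5*l^2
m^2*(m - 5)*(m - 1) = m^4 - 6*m^3 + 5*m^2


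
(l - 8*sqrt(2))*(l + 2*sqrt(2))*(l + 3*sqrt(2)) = l^3 - 3*sqrt(2)*l^2 - 68*l - 96*sqrt(2)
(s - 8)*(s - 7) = s^2 - 15*s + 56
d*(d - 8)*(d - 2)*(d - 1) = d^4 - 11*d^3 + 26*d^2 - 16*d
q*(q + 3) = q^2 + 3*q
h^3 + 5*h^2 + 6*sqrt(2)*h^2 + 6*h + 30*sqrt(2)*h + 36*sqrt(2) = (h + 2)*(h + 3)*(h + 6*sqrt(2))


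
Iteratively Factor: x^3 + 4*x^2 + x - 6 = (x + 3)*(x^2 + x - 2) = (x - 1)*(x + 3)*(x + 2)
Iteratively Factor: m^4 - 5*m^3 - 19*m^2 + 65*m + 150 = (m + 3)*(m^3 - 8*m^2 + 5*m + 50) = (m - 5)*(m + 3)*(m^2 - 3*m - 10) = (m - 5)*(m + 2)*(m + 3)*(m - 5)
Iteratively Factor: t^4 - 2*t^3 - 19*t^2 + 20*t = (t)*(t^3 - 2*t^2 - 19*t + 20) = t*(t - 1)*(t^2 - t - 20) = t*(t - 5)*(t - 1)*(t + 4)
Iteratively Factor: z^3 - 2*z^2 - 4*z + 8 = (z + 2)*(z^2 - 4*z + 4) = (z - 2)*(z + 2)*(z - 2)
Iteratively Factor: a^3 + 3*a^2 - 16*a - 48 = (a + 4)*(a^2 - a - 12) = (a + 3)*(a + 4)*(a - 4)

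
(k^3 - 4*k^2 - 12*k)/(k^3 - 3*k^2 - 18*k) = (k + 2)/(k + 3)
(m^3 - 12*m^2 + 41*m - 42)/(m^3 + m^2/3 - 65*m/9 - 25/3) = 9*(m^2 - 9*m + 14)/(9*m^2 + 30*m + 25)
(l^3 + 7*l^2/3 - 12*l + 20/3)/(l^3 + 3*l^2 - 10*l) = (l - 2/3)/l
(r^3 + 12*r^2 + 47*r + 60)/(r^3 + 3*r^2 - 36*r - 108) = (r^2 + 9*r + 20)/(r^2 - 36)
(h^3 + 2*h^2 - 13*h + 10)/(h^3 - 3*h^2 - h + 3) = (h^2 + 3*h - 10)/(h^2 - 2*h - 3)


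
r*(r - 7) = r^2 - 7*r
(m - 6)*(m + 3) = m^2 - 3*m - 18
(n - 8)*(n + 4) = n^2 - 4*n - 32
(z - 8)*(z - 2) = z^2 - 10*z + 16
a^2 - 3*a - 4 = (a - 4)*(a + 1)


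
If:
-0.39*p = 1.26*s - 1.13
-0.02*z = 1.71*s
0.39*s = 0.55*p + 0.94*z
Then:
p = 2.84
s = 0.02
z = -1.65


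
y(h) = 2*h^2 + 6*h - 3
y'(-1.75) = -1.00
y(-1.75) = -7.38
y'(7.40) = 35.60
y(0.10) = -2.38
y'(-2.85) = -5.40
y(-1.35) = -7.46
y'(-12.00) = -42.00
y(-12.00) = 213.00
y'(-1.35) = 0.60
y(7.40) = 150.92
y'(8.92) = 41.68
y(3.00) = 33.00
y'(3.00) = 18.00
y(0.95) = 4.50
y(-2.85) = -3.86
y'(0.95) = 9.80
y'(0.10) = 6.40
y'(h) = 4*h + 6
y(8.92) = 209.65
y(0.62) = 1.49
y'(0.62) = 8.48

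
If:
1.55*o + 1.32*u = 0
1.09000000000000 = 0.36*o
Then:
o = 3.03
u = -3.56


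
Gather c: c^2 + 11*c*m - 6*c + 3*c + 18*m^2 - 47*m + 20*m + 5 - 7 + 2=c^2 + c*(11*m - 3) + 18*m^2 - 27*m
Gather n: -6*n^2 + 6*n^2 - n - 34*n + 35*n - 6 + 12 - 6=0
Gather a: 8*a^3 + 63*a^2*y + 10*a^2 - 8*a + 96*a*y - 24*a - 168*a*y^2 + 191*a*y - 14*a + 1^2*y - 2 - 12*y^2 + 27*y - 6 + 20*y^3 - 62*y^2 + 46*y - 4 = 8*a^3 + a^2*(63*y + 10) + a*(-168*y^2 + 287*y - 46) + 20*y^3 - 74*y^2 + 74*y - 12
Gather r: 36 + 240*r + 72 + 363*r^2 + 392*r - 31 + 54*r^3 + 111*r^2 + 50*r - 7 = 54*r^3 + 474*r^2 + 682*r + 70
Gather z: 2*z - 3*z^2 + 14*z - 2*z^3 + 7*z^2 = -2*z^3 + 4*z^2 + 16*z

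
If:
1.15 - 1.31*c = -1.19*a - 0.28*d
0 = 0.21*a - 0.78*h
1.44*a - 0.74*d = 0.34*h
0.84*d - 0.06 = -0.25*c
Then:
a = -0.09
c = 0.77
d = -0.16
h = -0.02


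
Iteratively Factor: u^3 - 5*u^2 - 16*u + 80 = (u - 5)*(u^2 - 16) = (u - 5)*(u - 4)*(u + 4)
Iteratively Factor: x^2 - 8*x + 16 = (x - 4)*(x - 4)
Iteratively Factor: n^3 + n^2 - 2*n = (n)*(n^2 + n - 2) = n*(n - 1)*(n + 2)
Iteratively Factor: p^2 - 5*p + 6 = (p - 3)*(p - 2)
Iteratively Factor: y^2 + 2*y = (y)*(y + 2)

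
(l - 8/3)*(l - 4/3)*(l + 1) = l^3 - 3*l^2 - 4*l/9 + 32/9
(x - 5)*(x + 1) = x^2 - 4*x - 5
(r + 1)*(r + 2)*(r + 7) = r^3 + 10*r^2 + 23*r + 14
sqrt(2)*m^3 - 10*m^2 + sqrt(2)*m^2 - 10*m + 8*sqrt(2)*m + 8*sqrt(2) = (m - 4*sqrt(2))*(m - sqrt(2))*(sqrt(2)*m + sqrt(2))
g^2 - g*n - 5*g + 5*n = (g - 5)*(g - n)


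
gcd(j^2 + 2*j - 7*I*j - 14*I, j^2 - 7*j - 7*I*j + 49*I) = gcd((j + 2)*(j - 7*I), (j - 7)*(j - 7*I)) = j - 7*I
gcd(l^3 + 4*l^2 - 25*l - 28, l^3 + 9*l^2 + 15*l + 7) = l^2 + 8*l + 7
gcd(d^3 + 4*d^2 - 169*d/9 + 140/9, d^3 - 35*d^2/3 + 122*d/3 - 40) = d - 5/3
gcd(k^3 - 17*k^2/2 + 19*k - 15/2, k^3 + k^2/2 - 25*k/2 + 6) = k^2 - 7*k/2 + 3/2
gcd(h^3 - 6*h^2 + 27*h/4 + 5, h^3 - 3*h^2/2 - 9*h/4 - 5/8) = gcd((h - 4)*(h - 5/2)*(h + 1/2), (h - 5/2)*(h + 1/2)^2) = h^2 - 2*h - 5/4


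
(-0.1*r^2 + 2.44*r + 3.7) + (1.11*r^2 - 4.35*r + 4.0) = 1.01*r^2 - 1.91*r + 7.7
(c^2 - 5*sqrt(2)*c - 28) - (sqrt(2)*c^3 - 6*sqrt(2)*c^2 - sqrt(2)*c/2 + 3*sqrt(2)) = -sqrt(2)*c^3 + c^2 + 6*sqrt(2)*c^2 - 9*sqrt(2)*c/2 - 28 - 3*sqrt(2)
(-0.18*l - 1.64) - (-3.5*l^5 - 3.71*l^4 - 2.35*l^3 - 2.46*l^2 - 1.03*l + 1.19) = 3.5*l^5 + 3.71*l^4 + 2.35*l^3 + 2.46*l^2 + 0.85*l - 2.83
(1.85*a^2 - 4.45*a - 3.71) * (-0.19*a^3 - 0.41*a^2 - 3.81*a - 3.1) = -0.3515*a^5 + 0.0870000000000001*a^4 - 4.5191*a^3 + 12.7406*a^2 + 27.9301*a + 11.501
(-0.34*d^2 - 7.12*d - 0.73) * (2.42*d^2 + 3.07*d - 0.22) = -0.8228*d^4 - 18.2742*d^3 - 23.5502*d^2 - 0.6747*d + 0.1606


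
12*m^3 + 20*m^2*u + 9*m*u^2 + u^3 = (m + u)*(2*m + u)*(6*m + u)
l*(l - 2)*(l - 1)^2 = l^4 - 4*l^3 + 5*l^2 - 2*l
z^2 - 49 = (z - 7)*(z + 7)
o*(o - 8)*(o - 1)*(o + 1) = o^4 - 8*o^3 - o^2 + 8*o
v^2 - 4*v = v*(v - 4)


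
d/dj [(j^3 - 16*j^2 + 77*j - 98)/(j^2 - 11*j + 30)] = (j^4 - 22*j^3 + 189*j^2 - 764*j + 1232)/(j^4 - 22*j^3 + 181*j^2 - 660*j + 900)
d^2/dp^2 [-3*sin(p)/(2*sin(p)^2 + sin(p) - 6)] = 6*(2*sin(p)^5 - sin(p)^4 + 32*sin(p)^3 + 3*sin(p)^2 - 18*sin(p) - 6)/((sin(p) + 2)^3*(2*sin(p) - 3)^3)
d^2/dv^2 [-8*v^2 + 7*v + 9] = -16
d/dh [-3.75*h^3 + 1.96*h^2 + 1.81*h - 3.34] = -11.25*h^2 + 3.92*h + 1.81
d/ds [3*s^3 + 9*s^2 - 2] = 9*s*(s + 2)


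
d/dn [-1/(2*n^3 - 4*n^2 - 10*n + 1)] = 2*(3*n^2 - 4*n - 5)/(2*n^3 - 4*n^2 - 10*n + 1)^2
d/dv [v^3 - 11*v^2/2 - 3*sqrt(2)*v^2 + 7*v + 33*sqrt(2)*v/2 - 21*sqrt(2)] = 3*v^2 - 11*v - 6*sqrt(2)*v + 7 + 33*sqrt(2)/2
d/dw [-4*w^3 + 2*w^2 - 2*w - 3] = -12*w^2 + 4*w - 2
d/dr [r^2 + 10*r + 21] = 2*r + 10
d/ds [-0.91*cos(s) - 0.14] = 0.91*sin(s)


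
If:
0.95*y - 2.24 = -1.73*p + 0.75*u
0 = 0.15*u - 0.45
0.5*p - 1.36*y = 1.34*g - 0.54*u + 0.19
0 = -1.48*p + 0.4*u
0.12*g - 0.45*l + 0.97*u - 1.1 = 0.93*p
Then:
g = -1.93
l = 1.83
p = 0.81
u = 3.00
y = 3.25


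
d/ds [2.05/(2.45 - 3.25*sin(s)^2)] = 0.630769230769231*sin(2*s)/(0.5*cos(2*s) + 0.253846153846154)^2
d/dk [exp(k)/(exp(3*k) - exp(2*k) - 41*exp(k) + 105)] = ((-3*exp(2*k) + 2*exp(k) + 41)*exp(k) + exp(3*k) - exp(2*k) - 41*exp(k) + 105)*exp(k)/(exp(3*k) - exp(2*k) - 41*exp(k) + 105)^2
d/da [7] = 0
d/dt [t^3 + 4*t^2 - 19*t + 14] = 3*t^2 + 8*t - 19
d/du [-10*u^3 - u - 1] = -30*u^2 - 1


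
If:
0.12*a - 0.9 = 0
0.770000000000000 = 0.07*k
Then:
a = 7.50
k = 11.00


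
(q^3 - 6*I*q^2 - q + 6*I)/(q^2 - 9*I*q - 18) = (q^2 - 1)/(q - 3*I)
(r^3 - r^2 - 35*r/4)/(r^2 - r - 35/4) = r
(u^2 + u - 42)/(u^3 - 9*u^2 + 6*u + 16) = (u^2 + u - 42)/(u^3 - 9*u^2 + 6*u + 16)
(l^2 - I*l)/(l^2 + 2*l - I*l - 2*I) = l/(l + 2)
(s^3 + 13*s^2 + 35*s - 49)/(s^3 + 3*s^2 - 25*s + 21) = (s + 7)/(s - 3)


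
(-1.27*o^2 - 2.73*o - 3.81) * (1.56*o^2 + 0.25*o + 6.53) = -1.9812*o^4 - 4.5763*o^3 - 14.9192*o^2 - 18.7794*o - 24.8793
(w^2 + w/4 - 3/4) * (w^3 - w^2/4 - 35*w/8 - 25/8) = w^5 - 83*w^3/16 - 129*w^2/32 + 5*w/2 + 75/32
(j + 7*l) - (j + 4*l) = 3*l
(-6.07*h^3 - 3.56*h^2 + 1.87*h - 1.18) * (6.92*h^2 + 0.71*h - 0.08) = -42.0044*h^5 - 28.9449*h^4 + 10.8984*h^3 - 6.5531*h^2 - 0.9874*h + 0.0944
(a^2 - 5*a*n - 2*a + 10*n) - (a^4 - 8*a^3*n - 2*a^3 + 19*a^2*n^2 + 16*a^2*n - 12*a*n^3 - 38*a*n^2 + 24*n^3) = -a^4 + 8*a^3*n + 2*a^3 - 19*a^2*n^2 - 16*a^2*n + a^2 + 12*a*n^3 + 38*a*n^2 - 5*a*n - 2*a - 24*n^3 + 10*n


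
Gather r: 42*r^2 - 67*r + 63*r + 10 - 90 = 42*r^2 - 4*r - 80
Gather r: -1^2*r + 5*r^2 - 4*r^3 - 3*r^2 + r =-4*r^3 + 2*r^2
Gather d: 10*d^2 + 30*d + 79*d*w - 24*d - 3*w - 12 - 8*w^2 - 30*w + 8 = 10*d^2 + d*(79*w + 6) - 8*w^2 - 33*w - 4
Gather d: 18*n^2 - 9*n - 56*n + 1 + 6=18*n^2 - 65*n + 7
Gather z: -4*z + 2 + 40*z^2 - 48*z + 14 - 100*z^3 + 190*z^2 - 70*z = -100*z^3 + 230*z^2 - 122*z + 16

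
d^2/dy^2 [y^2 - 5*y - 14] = 2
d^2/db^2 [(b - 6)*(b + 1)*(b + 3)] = 6*b - 4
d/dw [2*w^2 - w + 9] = 4*w - 1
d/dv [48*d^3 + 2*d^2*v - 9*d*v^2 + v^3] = 2*d^2 - 18*d*v + 3*v^2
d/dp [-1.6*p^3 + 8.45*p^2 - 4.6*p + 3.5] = -4.8*p^2 + 16.9*p - 4.6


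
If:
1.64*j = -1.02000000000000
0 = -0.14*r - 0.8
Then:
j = -0.62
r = -5.71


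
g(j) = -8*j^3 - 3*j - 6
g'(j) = -24*j^2 - 3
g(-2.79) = 176.11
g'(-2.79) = -189.82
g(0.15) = -6.48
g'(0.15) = -3.54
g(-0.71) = -1.01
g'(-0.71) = -15.10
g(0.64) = -10.02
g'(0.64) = -12.83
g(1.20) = -23.42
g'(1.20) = -37.56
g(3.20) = -277.74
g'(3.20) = -248.76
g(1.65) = -46.89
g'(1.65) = -68.34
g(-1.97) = 61.07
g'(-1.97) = -96.14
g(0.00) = -6.00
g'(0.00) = -3.00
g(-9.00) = 5853.00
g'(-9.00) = -1947.00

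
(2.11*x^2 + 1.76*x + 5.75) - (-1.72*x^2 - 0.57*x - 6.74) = 3.83*x^2 + 2.33*x + 12.49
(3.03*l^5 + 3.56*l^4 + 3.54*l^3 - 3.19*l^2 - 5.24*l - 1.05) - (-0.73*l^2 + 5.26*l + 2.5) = 3.03*l^5 + 3.56*l^4 + 3.54*l^3 - 2.46*l^2 - 10.5*l - 3.55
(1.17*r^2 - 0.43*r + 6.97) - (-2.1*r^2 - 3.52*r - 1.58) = 3.27*r^2 + 3.09*r + 8.55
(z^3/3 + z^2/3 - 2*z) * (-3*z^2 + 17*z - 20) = -z^5 + 14*z^4/3 + 5*z^3 - 122*z^2/3 + 40*z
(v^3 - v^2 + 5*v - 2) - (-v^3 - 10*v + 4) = 2*v^3 - v^2 + 15*v - 6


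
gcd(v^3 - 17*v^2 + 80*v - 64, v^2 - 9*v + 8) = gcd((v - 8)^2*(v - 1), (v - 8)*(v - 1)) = v^2 - 9*v + 8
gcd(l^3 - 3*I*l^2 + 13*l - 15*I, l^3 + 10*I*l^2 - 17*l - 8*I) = 1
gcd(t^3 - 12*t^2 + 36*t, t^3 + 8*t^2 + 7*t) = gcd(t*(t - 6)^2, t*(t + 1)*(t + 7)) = t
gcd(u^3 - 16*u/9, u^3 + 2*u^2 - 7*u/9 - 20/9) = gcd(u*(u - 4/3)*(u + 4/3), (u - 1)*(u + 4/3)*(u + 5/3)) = u + 4/3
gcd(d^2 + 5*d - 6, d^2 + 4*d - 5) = d - 1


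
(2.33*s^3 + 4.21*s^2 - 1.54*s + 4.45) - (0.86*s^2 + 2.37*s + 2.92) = 2.33*s^3 + 3.35*s^2 - 3.91*s + 1.53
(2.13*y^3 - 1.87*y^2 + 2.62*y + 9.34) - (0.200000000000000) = 2.13*y^3 - 1.87*y^2 + 2.62*y + 9.14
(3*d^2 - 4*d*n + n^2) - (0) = 3*d^2 - 4*d*n + n^2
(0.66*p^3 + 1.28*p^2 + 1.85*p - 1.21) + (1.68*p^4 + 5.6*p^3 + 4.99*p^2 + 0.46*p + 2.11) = 1.68*p^4 + 6.26*p^3 + 6.27*p^2 + 2.31*p + 0.9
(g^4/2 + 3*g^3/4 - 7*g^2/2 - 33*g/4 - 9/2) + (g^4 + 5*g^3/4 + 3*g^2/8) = 3*g^4/2 + 2*g^3 - 25*g^2/8 - 33*g/4 - 9/2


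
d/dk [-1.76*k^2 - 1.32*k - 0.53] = -3.52*k - 1.32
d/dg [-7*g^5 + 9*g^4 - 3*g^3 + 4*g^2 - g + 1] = -35*g^4 + 36*g^3 - 9*g^2 + 8*g - 1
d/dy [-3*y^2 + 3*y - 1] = 3 - 6*y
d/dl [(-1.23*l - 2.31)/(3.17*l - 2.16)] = (31.635015*l - 21.55572)/(3.17*l - 2.16)^3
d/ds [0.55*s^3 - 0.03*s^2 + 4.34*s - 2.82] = 1.65*s^2 - 0.06*s + 4.34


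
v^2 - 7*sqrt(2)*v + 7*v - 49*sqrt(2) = (v + 7)*(v - 7*sqrt(2))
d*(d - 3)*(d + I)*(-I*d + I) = -I*d^4 + d^3 + 4*I*d^3 - 4*d^2 - 3*I*d^2 + 3*d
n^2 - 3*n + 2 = (n - 2)*(n - 1)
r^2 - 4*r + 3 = (r - 3)*(r - 1)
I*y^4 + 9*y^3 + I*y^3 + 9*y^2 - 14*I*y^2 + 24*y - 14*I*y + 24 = (y - 6*I)*(y - 4*I)*(y + I)*(I*y + I)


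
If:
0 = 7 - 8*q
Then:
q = 7/8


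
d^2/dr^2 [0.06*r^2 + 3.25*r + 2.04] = 0.120000000000000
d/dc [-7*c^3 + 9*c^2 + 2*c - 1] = -21*c^2 + 18*c + 2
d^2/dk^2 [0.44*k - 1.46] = 0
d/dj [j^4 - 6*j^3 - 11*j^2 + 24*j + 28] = 4*j^3 - 18*j^2 - 22*j + 24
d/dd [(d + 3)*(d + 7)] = 2*d + 10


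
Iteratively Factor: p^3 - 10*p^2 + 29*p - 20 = (p - 1)*(p^2 - 9*p + 20) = (p - 5)*(p - 1)*(p - 4)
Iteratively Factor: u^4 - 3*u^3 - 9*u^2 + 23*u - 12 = (u - 1)*(u^3 - 2*u^2 - 11*u + 12) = (u - 1)*(u + 3)*(u^2 - 5*u + 4) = (u - 1)^2*(u + 3)*(u - 4)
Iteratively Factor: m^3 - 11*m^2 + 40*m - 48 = (m - 4)*(m^2 - 7*m + 12) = (m - 4)*(m - 3)*(m - 4)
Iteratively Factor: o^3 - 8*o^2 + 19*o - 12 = (o - 3)*(o^2 - 5*o + 4) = (o - 4)*(o - 3)*(o - 1)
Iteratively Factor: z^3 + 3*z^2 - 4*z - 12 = (z + 2)*(z^2 + z - 6) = (z - 2)*(z + 2)*(z + 3)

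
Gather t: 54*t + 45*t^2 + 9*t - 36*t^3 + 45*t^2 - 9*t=-36*t^3 + 90*t^2 + 54*t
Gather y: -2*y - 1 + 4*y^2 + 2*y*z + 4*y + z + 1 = 4*y^2 + y*(2*z + 2) + z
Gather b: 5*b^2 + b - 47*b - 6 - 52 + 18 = 5*b^2 - 46*b - 40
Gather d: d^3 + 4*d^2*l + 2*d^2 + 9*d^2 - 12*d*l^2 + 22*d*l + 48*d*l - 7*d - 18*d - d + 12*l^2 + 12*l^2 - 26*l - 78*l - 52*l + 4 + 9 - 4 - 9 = d^3 + d^2*(4*l + 11) + d*(-12*l^2 + 70*l - 26) + 24*l^2 - 156*l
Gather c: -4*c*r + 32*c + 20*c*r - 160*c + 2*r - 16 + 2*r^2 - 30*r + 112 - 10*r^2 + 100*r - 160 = c*(16*r - 128) - 8*r^2 + 72*r - 64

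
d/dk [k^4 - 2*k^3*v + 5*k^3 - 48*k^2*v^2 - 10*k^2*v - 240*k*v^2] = 4*k^3 - 6*k^2*v + 15*k^2 - 96*k*v^2 - 20*k*v - 240*v^2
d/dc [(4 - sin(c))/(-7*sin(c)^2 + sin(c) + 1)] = (-7*sin(c)^2 + 56*sin(c) - 5)*cos(c)/(-7*sin(c)^2 + sin(c) + 1)^2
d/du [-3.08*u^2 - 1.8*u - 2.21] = -6.16*u - 1.8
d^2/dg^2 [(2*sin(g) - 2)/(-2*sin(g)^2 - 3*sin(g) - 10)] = 2*(4*sin(g)^5 - 22*sin(g)^4 - 146*sin(g)^3 + 65*sin(g)^2 + 286*sin(g) + 38)/(3*sin(g) - cos(2*g) + 11)^3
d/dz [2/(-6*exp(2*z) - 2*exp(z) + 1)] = (24*exp(z) + 4)*exp(z)/(6*exp(2*z) + 2*exp(z) - 1)^2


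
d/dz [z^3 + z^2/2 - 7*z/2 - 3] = 3*z^2 + z - 7/2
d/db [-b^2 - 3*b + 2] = -2*b - 3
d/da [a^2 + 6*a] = 2*a + 6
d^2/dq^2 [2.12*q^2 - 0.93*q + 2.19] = 4.24000000000000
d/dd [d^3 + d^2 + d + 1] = 3*d^2 + 2*d + 1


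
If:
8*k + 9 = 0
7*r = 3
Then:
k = -9/8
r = 3/7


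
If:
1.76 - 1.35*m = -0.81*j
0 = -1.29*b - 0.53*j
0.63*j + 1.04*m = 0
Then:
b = 0.44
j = -1.08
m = 0.65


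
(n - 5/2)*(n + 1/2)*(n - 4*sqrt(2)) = n^3 - 4*sqrt(2)*n^2 - 2*n^2 - 5*n/4 + 8*sqrt(2)*n + 5*sqrt(2)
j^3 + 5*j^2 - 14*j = j*(j - 2)*(j + 7)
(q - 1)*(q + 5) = q^2 + 4*q - 5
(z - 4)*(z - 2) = z^2 - 6*z + 8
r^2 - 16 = (r - 4)*(r + 4)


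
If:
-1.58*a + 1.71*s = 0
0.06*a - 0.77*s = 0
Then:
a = 0.00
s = 0.00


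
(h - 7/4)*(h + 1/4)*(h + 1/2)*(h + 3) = h^4 + 2*h^3 - 67*h^2/16 - 121*h/32 - 21/32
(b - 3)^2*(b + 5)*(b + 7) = b^4 + 6*b^3 - 28*b^2 - 102*b + 315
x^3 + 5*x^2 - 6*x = x*(x - 1)*(x + 6)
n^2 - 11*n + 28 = (n - 7)*(n - 4)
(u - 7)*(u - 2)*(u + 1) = u^3 - 8*u^2 + 5*u + 14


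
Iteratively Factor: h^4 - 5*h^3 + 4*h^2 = (h)*(h^3 - 5*h^2 + 4*h) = h*(h - 1)*(h^2 - 4*h) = h*(h - 4)*(h - 1)*(h)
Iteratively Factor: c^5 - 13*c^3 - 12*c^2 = (c + 3)*(c^4 - 3*c^3 - 4*c^2) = (c - 4)*(c + 3)*(c^3 + c^2) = (c - 4)*(c + 1)*(c + 3)*(c^2) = c*(c - 4)*(c + 1)*(c + 3)*(c)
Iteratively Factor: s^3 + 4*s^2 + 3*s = (s + 1)*(s^2 + 3*s) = (s + 1)*(s + 3)*(s)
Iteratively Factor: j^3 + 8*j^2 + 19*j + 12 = (j + 4)*(j^2 + 4*j + 3) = (j + 1)*(j + 4)*(j + 3)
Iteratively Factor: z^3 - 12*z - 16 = (z + 2)*(z^2 - 2*z - 8) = (z + 2)^2*(z - 4)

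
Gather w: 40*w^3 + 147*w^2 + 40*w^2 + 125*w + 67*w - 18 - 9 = 40*w^3 + 187*w^2 + 192*w - 27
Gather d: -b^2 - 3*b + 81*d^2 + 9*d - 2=-b^2 - 3*b + 81*d^2 + 9*d - 2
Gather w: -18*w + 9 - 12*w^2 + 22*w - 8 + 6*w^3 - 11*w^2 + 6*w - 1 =6*w^3 - 23*w^2 + 10*w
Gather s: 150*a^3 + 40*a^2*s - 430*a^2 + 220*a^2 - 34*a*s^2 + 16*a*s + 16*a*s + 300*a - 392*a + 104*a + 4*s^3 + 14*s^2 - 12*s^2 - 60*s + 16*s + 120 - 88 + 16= 150*a^3 - 210*a^2 + 12*a + 4*s^3 + s^2*(2 - 34*a) + s*(40*a^2 + 32*a - 44) + 48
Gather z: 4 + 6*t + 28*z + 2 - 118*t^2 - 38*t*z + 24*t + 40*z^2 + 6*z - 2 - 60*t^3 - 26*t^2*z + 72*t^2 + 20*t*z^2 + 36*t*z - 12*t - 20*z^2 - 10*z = -60*t^3 - 46*t^2 + 18*t + z^2*(20*t + 20) + z*(-26*t^2 - 2*t + 24) + 4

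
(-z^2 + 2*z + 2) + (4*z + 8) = -z^2 + 6*z + 10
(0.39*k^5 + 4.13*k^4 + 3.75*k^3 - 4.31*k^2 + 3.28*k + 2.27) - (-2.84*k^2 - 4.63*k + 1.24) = 0.39*k^5 + 4.13*k^4 + 3.75*k^3 - 1.47*k^2 + 7.91*k + 1.03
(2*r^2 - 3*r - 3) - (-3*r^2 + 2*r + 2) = 5*r^2 - 5*r - 5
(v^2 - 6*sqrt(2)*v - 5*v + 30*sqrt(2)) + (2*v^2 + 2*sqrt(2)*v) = 3*v^2 - 4*sqrt(2)*v - 5*v + 30*sqrt(2)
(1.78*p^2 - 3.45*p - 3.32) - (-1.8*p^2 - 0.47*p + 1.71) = 3.58*p^2 - 2.98*p - 5.03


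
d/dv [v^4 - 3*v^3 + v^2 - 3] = v*(4*v^2 - 9*v + 2)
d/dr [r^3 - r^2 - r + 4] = 3*r^2 - 2*r - 1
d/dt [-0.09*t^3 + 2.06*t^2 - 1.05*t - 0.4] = -0.27*t^2 + 4.12*t - 1.05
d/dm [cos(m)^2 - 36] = -sin(2*m)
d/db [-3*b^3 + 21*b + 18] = 21 - 9*b^2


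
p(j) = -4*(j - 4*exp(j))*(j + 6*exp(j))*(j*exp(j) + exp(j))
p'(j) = -4*(1 - 4*exp(j))*(j + 6*exp(j))*(j*exp(j) + exp(j)) - 4*(j - 4*exp(j))*(j + 6*exp(j))*(j*exp(j) + 2*exp(j)) - 4*(j - 4*exp(j))*(j*exp(j) + exp(j))*(6*exp(j) + 1) = 4*(-j^3 - 4*j^2*exp(j) - 4*j^2 + 72*j*exp(2*j) - 8*j*exp(j) - 2*j + 96*exp(2*j) - 2*exp(j))*exp(j)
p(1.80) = 57818.87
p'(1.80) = 194957.20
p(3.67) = 26891424.96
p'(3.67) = 86600667.48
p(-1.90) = 1.35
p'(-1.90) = -2.92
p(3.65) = 25213756.76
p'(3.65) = 81223355.38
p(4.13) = 117708102.91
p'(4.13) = 376598964.55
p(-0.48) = 12.30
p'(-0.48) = 60.00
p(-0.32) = 25.71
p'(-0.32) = 112.83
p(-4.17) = 3.38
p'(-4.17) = 0.66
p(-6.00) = 1.78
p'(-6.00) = 0.83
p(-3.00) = 3.44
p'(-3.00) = -0.80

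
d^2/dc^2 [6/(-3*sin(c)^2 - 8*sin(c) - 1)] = 12*(18*sin(c)^4 + 36*sin(c)^3 - sin(c)^2 - 76*sin(c) - 61)/(3*sin(c)^2 + 8*sin(c) + 1)^3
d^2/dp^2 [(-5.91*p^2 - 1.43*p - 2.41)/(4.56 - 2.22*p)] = (298.487592 - 1.4210854715202e-14*p^2)/(10.941048*p^3 - 67.420512*p^2 + 138.485376*p - 94.818816)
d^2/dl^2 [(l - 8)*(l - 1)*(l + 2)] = 6*l - 14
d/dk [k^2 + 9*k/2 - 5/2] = 2*k + 9/2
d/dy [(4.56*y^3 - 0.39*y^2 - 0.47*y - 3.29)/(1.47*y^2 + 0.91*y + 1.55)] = (6.7032*y^4 + 8.2992*y^3 + 21.54*y^2 + 8.4636*y + 2.2654)/(2.1609*y^4 + 2.6754*y^3 + 5.3851*y^2 + 2.821*y + 2.4025)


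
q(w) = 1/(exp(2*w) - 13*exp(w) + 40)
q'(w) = (-2*exp(2*w) + 13*exp(w))/(exp(2*w) - 13*exp(w) + 40)^2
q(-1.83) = 0.03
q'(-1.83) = 0.00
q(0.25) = 0.04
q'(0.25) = 0.02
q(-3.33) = 0.03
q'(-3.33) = 0.00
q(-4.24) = 0.03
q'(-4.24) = 0.00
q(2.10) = 1.90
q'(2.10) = -98.31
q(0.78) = 0.06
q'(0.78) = 0.07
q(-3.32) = 0.03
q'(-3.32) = 0.00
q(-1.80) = 0.03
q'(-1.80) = 0.00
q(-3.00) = 0.03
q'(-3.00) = 0.00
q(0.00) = 0.04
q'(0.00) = 0.01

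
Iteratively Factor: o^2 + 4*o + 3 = (o + 1)*(o + 3)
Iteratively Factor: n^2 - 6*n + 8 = (n - 4)*(n - 2)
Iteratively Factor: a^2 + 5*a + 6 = (a + 2)*(a + 3)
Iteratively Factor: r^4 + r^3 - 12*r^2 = (r)*(r^3 + r^2 - 12*r) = r^2*(r^2 + r - 12) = r^2*(r - 3)*(r + 4)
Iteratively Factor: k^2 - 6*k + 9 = (k - 3)*(k - 3)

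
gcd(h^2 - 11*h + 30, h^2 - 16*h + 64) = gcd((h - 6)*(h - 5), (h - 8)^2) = 1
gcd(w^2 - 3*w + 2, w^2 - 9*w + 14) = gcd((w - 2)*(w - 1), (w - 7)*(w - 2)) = w - 2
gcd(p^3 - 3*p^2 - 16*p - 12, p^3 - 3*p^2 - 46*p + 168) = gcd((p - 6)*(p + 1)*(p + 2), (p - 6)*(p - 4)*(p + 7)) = p - 6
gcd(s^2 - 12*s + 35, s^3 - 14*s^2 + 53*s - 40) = s - 5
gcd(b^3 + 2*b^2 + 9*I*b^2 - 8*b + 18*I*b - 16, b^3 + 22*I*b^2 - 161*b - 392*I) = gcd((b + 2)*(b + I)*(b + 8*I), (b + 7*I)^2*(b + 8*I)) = b + 8*I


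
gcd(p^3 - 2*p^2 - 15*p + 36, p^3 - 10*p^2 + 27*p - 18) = p - 3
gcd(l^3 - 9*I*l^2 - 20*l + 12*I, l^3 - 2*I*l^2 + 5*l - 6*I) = l - I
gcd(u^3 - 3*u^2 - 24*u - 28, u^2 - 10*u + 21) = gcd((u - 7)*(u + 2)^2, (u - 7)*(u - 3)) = u - 7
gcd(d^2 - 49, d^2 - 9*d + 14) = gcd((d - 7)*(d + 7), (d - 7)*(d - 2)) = d - 7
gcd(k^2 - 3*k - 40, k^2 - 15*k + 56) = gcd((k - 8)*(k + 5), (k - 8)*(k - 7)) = k - 8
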